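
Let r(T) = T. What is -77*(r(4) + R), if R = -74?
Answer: 5390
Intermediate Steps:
-77*(r(4) + R) = -77*(4 - 74) = -77*(-70) = 5390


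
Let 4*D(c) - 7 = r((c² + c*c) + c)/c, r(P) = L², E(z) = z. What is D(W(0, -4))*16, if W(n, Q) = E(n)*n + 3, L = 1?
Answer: 88/3 ≈ 29.333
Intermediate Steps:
r(P) = 1 (r(P) = 1² = 1)
W(n, Q) = 3 + n² (W(n, Q) = n*n + 3 = n² + 3 = 3 + n²)
D(c) = 7/4 + 1/(4*c) (D(c) = 7/4 + (1/c)/4 = 7/4 + 1/(4*c))
D(W(0, -4))*16 = ((1 + 7*(3 + 0²))/(4*(3 + 0²)))*16 = ((1 + 7*(3 + 0))/(4*(3 + 0)))*16 = ((¼)*(1 + 7*3)/3)*16 = ((¼)*(⅓)*(1 + 21))*16 = ((¼)*(⅓)*22)*16 = (11/6)*16 = 88/3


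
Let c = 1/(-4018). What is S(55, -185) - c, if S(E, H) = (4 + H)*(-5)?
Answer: 3636291/4018 ≈ 905.00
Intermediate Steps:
S(E, H) = -20 - 5*H
c = -1/4018 ≈ -0.00024888
S(55, -185) - c = (-20 - 5*(-185)) - 1*(-1/4018) = (-20 + 925) + 1/4018 = 905 + 1/4018 = 3636291/4018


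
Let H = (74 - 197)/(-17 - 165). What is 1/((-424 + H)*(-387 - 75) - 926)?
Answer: 13/2530447 ≈ 5.1374e-6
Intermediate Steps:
H = 123/182 (H = -123/(-182) = -123*(-1/182) = 123/182 ≈ 0.67582)
1/((-424 + H)*(-387 - 75) - 926) = 1/((-424 + 123/182)*(-387 - 75) - 926) = 1/(-77045/182*(-462) - 926) = 1/(2542485/13 - 926) = 1/(2530447/13) = 13/2530447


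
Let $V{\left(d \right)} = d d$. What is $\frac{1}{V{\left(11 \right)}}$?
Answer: $\frac{1}{121} \approx 0.0082645$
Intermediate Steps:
$V{\left(d \right)} = d^{2}$
$\frac{1}{V{\left(11 \right)}} = \frac{1}{11^{2}} = \frac{1}{121}$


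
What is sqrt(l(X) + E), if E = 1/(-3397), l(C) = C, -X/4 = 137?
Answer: I*sqrt(6323709129)/3397 ≈ 23.409*I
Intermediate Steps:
X = -548 (X = -4*137 = -548)
E = -1/3397 ≈ -0.00029438
sqrt(l(X) + E) = sqrt(-548 - 1/3397) = sqrt(-1861557/3397) = I*sqrt(6323709129)/3397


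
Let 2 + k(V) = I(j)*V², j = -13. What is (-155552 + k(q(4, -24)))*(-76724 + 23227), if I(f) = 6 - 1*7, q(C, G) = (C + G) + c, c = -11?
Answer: 8373082955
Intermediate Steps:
q(C, G) = -11 + C + G (q(C, G) = (C + G) - 11 = -11 + C + G)
I(f) = -1 (I(f) = 6 - 7 = -1)
k(V) = -2 - V²
(-155552 + k(q(4, -24)))*(-76724 + 23227) = (-155552 + (-2 - (-11 + 4 - 24)²))*(-76724 + 23227) = (-155552 + (-2 - 1*(-31)²))*(-53497) = (-155552 + (-2 - 1*961))*(-53497) = (-155552 + (-2 - 961))*(-53497) = (-155552 - 963)*(-53497) = -156515*(-53497) = 8373082955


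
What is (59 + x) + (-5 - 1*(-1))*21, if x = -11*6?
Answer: -91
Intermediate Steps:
x = -66
(59 + x) + (-5 - 1*(-1))*21 = (59 - 66) + (-5 - 1*(-1))*21 = -7 + (-5 + 1)*21 = -7 - 4*21 = -7 - 84 = -91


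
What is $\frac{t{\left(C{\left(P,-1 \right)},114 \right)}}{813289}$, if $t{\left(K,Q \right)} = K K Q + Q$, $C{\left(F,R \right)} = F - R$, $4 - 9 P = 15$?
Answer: $\frac{3230}{21958803} \approx 0.00014709$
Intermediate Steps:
$P = - \frac{11}{9}$ ($P = \frac{4}{9} - \frac{5}{3} = - \frac{11}{9} \approx -1.2222$)
$t{\left(K,Q \right)} = Q + Q K^{2}$ ($t{\left(K,Q \right)} = K^{2} Q + Q = Q K^{2} + Q = Q + Q K^{2}$)
$\frac{t{\left(C{\left(P,-1 \right)},114 \right)}}{813289} = \frac{114 \left(1 + \left(- \frac{11}{9} - -1\right)^{2}\right)}{813289} = 114 \left(1 + \left(- \frac{11}{9} + 1\right)^{2}\right) \frac{1}{813289} = 114 \left(1 + \left(- \frac{2}{9}\right)^{2}\right) \frac{1}{813289} = 114 \left(1 + \frac{4}{81}\right) \frac{1}{813289} = 114 \cdot \frac{85}{81} \cdot \frac{1}{813289} = \frac{3230}{27} \cdot \frac{1}{813289} = \frac{3230}{21958803}$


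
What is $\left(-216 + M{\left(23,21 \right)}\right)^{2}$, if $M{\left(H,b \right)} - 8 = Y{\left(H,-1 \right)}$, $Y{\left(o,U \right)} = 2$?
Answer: $42436$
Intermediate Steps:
$M{\left(H,b \right)} = 10$ ($M{\left(H,b \right)} = 8 + 2 = 10$)
$\left(-216 + M{\left(23,21 \right)}\right)^{2} = \left(-216 + 10\right)^{2} = \left(-206\right)^{2} = 42436$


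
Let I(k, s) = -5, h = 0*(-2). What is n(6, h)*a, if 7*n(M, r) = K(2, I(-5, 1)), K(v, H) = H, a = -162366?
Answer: 811830/7 ≈ 1.1598e+5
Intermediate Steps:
h = 0
n(M, r) = -5/7 (n(M, r) = (1/7)*(-5) = -5/7)
n(6, h)*a = -5/7*(-162366) = 811830/7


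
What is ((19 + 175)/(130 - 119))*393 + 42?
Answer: 76704/11 ≈ 6973.1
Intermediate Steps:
((19 + 175)/(130 - 119))*393 + 42 = (194/11)*393 + 42 = 76242/11 + 42 = 76704/11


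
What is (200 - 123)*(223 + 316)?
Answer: 41503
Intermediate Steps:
(200 - 123)*(223 + 316) = 77*539 = 41503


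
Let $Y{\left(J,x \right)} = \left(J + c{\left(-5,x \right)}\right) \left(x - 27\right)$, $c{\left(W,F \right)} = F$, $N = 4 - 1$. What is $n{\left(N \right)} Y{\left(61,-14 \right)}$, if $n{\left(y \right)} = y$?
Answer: $-5781$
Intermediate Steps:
$N = 3$ ($N = 4 - 1 = 3$)
$Y{\left(J,x \right)} = \left(-27 + x\right) \left(J + x\right)$ ($Y{\left(J,x \right)} = \left(J + x\right) \left(x - 27\right) = \left(J + x\right) \left(-27 + x\right) = \left(-27 + x\right) \left(J + x\right)$)
$n{\left(N \right)} Y{\left(61,-14 \right)} = 3 \left(\left(-14\right)^{2} - 1647 - -378 + 61 \left(-14\right)\right) = 3 \left(196 - 1647 + 378 - 854\right) = 3 \left(-1927\right) = -5781$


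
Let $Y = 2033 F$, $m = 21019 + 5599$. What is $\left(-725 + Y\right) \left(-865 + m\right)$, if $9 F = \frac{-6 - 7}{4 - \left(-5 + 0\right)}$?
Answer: $- \frac{2192970962}{81} \approx -2.7074 \cdot 10^{7}$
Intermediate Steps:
$m = 26618$
$F = - \frac{13}{81}$ ($F = \frac{\left(-6 - 7\right) \frac{1}{4 - \left(-5 + 0\right)}}{9} = \frac{\left(-13\right) \frac{1}{4 - -5}}{9} = \frac{\left(-13\right) \frac{1}{4 + 5}}{9} = \frac{\left(-13\right) \frac{1}{9}}{9} = \frac{1}{9} \left(- \frac{13}{9}\right) = - \frac{13}{81} \approx -0.16049$)
$Y = - \frac{26429}{81}$ ($Y = 2033 \left(- \frac{13}{81}\right) = - \frac{26429}{81} \approx -326.28$)
$\left(-725 + Y\right) \left(-865 + m\right) = \left(-725 - \frac{26429}{81}\right) \left(-865 + 26618\right) = \left(- \frac{85154}{81}\right) 25753 = - \frac{2192970962}{81}$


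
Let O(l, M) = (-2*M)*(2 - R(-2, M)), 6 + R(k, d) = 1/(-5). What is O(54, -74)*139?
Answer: 843452/5 ≈ 1.6869e+5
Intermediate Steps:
R(k, d) = -31/5 (R(k, d) = -6 + 1/(-5) = -6 - 1/5 = -31/5)
O(l, M) = -82*M/5 (O(l, M) = (-2*M)*(2 - 1*(-31/5)) = (-2*M)*(2 + 31/5) = -2*M*(41/5) = -82*M/5)
O(54, -74)*139 = -82/5*(-74)*139 = (6068/5)*139 = 843452/5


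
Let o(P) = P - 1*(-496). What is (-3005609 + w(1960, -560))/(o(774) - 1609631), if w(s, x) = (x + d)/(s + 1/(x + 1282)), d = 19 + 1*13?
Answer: 1417766931635/758675142227 ≈ 1.8687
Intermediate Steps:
d = 32 (d = 19 + 13 = 32)
w(s, x) = (32 + x)/(s + 1/(1282 + x)) (w(s, x) = (x + 32)/(s + 1/(x + 1282)) = (32 + x)/(s + 1/(1282 + x)))
o(P) = 496 + P (o(P) = P + 496 = 496 + P)
(-3005609 + w(1960, -560))/(o(774) - 1609631) = (-3005609 + (41024 + (-560)² + 1314*(-560))/(1 + 1282*1960 + 1960*(-560)))/((496 + 774) - 1609631) = (-3005609 + (41024 + 313600 - 735840)/(1 + 2512720 - 1097600))/(1270 - 1609631) = (-3005609 - 381216/1415121)/(-1608361) = (-3005609 + (1/1415121)*(-381216))*(-1/1608361) = (-3005609 - 127072/471707)*(-1/1608361) = -1417766931635/471707*(-1/1608361) = 1417766931635/758675142227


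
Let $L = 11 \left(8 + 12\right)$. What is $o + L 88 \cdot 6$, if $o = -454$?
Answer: $115706$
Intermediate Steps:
$L = 220$ ($L = 11 \cdot 20 = 220$)
$o + L 88 \cdot 6 = -454 + 220 \cdot 88 \cdot 6 = -454 + 220 \cdot 528 = -454 + 116160 = 115706$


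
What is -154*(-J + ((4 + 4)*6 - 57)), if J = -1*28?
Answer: -2926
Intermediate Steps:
J = -28
-154*(-J + ((4 + 4)*6 - 57)) = -154*(-1*(-28) + ((4 + 4)*6 - 57)) = -154*(28 + (8*6 - 57)) = -154*(28 + (48 - 57)) = -154*(28 - 9) = -154*19 = -2926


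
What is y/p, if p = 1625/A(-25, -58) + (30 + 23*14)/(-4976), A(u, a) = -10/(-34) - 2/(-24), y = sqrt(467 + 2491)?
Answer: 23947*sqrt(2958)/103094806 ≈ 0.012633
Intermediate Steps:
y = sqrt(2958) ≈ 54.388
A(u, a) = 77/204 (A(u, a) = -10*(-1/34) - 2*(-1/24) = 5/17 + 1/12 = 77/204)
p = 103094806/23947 (p = 1625/(77/204) + (30 + 23*14)/(-4976) = 1625*(204/77) + (30 + 322)*(-1/4976) = 331500/77 + 352*(-1/4976) = 331500/77 - 22/311 = 103094806/23947 ≈ 4305.1)
y/p = sqrt(2958)/(103094806/23947) = sqrt(2958)*(23947/103094806) = 23947*sqrt(2958)/103094806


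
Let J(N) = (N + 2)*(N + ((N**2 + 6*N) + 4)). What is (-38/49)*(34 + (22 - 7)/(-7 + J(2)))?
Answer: -35074/1323 ≈ -26.511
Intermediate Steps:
J(N) = (2 + N)*(4 + N**2 + 7*N) (J(N) = (2 + N)*(N + (4 + N**2 + 6*N)) = (2 + N)*(4 + N**2 + 7*N))
(-38/49)*(34 + (22 - 7)/(-7 + J(2))) = (-38/49)*(34 + (22 - 7)/(-7 + (8 + 2**3 + 9*2**2 + 18*2))) = (-38*1/49)*(34 + 15/(-7 + (8 + 8 + 9*4 + 36))) = -38*(34 + 15/(-7 + (8 + 8 + 36 + 36)))/49 = -38*(34 + 15/(-7 + 88))/49 = -38*(34 + 15/81)/49 = -38*(34 + 15*(1/81))/49 = -38*(34 + 5/27)/49 = -38/49*923/27 = -35074/1323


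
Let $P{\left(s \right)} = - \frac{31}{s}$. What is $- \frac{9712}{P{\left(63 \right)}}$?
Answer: $\frac{611856}{31} \approx 19737.0$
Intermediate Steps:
$- \frac{9712}{P{\left(63 \right)}} = - \frac{9712}{\left(-31\right) \frac{1}{63}} = - \frac{9712}{- \frac{31}{63}} = \left(-9712\right) \left(- \frac{63}{31}\right) = \frac{611856}{31}$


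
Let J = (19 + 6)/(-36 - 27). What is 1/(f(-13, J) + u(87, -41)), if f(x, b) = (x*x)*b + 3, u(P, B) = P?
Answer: 63/1445 ≈ 0.043599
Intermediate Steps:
J = -25/63 (J = 25/(-63) = 25*(-1/63) = -25/63 ≈ -0.39683)
f(x, b) = 3 + b*x² (f(x, b) = x²*b + 3 = b*x² + 3 = 3 + b*x²)
1/(f(-13, J) + u(87, -41)) = 1/((3 - 25/63*(-13)²) + 87) = 1/((3 - 25/63*169) + 87) = 1/((3 - 4225/63) + 87) = 1/(-4036/63 + 87) = 1/(1445/63) = 63/1445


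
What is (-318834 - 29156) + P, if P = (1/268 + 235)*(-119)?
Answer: -100756059/268 ≈ -3.7596e+5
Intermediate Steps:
P = -7494739/268 (P = (1/268 + 235)*(-119) = (62981/268)*(-119) = -7494739/268 ≈ -27965.)
(-318834 - 29156) + P = (-318834 - 29156) - 7494739/268 = -347990 - 7494739/268 = -100756059/268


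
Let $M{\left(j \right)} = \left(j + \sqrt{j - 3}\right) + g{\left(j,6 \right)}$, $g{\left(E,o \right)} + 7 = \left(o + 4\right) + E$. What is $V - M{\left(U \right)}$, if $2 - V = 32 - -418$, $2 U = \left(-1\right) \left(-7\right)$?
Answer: $-458 - \frac{\sqrt{2}}{2} \approx -458.71$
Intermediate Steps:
$U = \frac{7}{2}$ ($U = \frac{\left(-1\right) \left(-7\right)}{2} = \frac{1}{2} \cdot 7 = \frac{7}{2} \approx 3.5$)
$g{\left(E,o \right)} = -3 + E + o$ ($g{\left(E,o \right)} = -7 + \left(\left(o + 4\right) + E\right) = -7 + \left(\left(4 + o\right) + E\right) = -7 + \left(4 + E + o\right) = -3 + E + o$)
$M{\left(j \right)} = 3 + \sqrt{-3 + j} + 2 j$ ($M{\left(j \right)} = \left(j + \sqrt{j - 3}\right) + \left(-3 + j + 6\right) = \left(j + \sqrt{-3 + j}\right) + \left(3 + j\right) = 3 + \sqrt{-3 + j} + 2 j$)
$V = -448$ ($V = 2 - \left(32 - -418\right) = 2 - \left(32 + 418\right) = 2 - 450 = -448$)
$V - M{\left(U \right)} = -448 - \left(3 + \sqrt{-3 + \frac{7}{2}} + 2 \cdot \frac{7}{2}\right) = -448 - \left(3 + \sqrt{\frac{1}{2}} + 7\right) = -448 - \left(3 + \frac{\sqrt{2}}{2} + 7\right) = -448 - \left(10 + \frac{\sqrt{2}}{2}\right) = -458 - \frac{\sqrt{2}}{2}$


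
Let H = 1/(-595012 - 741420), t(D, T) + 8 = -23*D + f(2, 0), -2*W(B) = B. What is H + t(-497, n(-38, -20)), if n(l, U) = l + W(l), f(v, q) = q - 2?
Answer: 15263389871/1336432 ≈ 11421.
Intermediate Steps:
f(v, q) = -2 + q
W(B) = -B/2
n(l, U) = l/2 (n(l, U) = l - l/2 = l/2)
t(D, T) = -10 - 23*D (t(D, T) = -8 + (-23*D + (-2 + 0)) = -8 + (-23*D - 2) = -8 + (-2 - 23*D) = -10 - 23*D)
H = -1/1336432 (H = 1/(-1336432) = -1/1336432 ≈ -7.4826e-7)
H + t(-497, n(-38, -20)) = -1/1336432 + (-10 - 23*(-497)) = -1/1336432 + (-10 + 11431) = -1/1336432 + 11421 = 15263389871/1336432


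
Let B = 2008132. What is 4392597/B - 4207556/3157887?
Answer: 5421997117147/6341453937084 ≈ 0.85501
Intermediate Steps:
4392597/B - 4207556/3157887 = 4392597/2008132 - 4207556/3157887 = 5421997117147/6341453937084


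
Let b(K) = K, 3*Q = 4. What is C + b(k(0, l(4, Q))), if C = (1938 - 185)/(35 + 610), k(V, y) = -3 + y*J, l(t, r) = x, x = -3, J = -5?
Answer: 9493/645 ≈ 14.718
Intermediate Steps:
Q = 4/3 (Q = (1/3)*4 = 4/3 ≈ 1.3333)
l(t, r) = -3
k(V, y) = -3 - 5*y (k(V, y) = -3 + y*(-5) = -3 - 5*y)
C = 1753/645 ≈ 2.7178
C + b(k(0, l(4, Q))) = 1753/645 + (-3 - 5*(-3)) = 1753/645 + (-3 + 15) = 1753/645 + 12 = 9493/645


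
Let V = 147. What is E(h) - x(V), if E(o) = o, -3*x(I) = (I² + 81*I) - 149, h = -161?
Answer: 32884/3 ≈ 10961.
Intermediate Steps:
x(I) = 149/3 - 27*I - I²/3 (x(I) = -((I² + 81*I) - 149)/3 = -(-149 + I² + 81*I)/3 = 149/3 - 27*I - I²/3)
E(h) - x(V) = -161 - (149/3 - 27*147 - ⅓*147²) = -161 - (149/3 - 3969 - ⅓*21609) = -161 - (149/3 - 3969 - 7203) = -161 - 1*(-33367/3) = -161 + 33367/3 = 32884/3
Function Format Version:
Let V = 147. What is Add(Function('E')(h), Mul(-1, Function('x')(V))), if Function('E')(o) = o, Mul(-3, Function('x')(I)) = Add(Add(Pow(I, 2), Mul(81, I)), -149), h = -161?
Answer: Rational(32884, 3) ≈ 10961.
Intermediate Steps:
Function('x')(I) = Add(Rational(149, 3), Mul(-27, I), Mul(Rational(-1, 3), Pow(I, 2))) (Function('x')(I) = Mul(Rational(-1, 3), Add(Add(Pow(I, 2), Mul(81, I)), -149)) = Mul(Rational(-1, 3), Add(-149, Pow(I, 2), Mul(81, I))) = Add(Rational(149, 3), Mul(-27, I), Mul(Rational(-1, 3), Pow(I, 2))))
Add(Function('E')(h), Mul(-1, Function('x')(V))) = Add(-161, Mul(-1, Add(Rational(149, 3), Mul(-27, 147), Mul(Rational(-1, 3), Pow(147, 2))))) = Add(-161, Mul(-1, Add(Rational(149, 3), -3969, Mul(Rational(-1, 3), 21609)))) = Add(-161, Mul(-1, Add(Rational(149, 3), -3969, -7203))) = Add(-161, Mul(-1, Rational(-33367, 3))) = Add(-161, Rational(33367, 3)) = Rational(32884, 3)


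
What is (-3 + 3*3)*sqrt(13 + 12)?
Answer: 30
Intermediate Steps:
(-3 + 3*3)*sqrt(13 + 12) = (-3 + 9)*sqrt(25) = 6*5 = 30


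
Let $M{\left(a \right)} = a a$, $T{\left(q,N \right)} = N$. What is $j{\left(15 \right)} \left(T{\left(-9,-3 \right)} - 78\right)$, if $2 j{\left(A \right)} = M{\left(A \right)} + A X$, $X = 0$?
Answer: $- \frac{18225}{2} \approx -9112.5$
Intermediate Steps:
$M{\left(a \right)} = a^{2}$
$j{\left(A \right)} = \frac{A^{2}}{2}$ ($j{\left(A \right)} = \frac{A^{2} + A 0}{2} = \frac{A^{2} + 0}{2} = \frac{A^{2}}{2}$)
$j{\left(15 \right)} \left(T{\left(-9,-3 \right)} - 78\right) = \frac{15^{2}}{2} \left(-3 - 78\right) = \frac{1}{2} \cdot 225 \left(-3 - 78\right) = \frac{225}{2} \left(-81\right) = - \frac{18225}{2}$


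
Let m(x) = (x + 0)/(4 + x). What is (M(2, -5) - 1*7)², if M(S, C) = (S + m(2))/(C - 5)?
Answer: 47089/900 ≈ 52.321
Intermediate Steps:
m(x) = x/(4 + x)
M(S, C) = (⅓ + S)/(-5 + C) (M(S, C) = (S + 2/(4 + 2))/(C - 5) = (S + 2/6)/(-5 + C) = (S + 2*(⅙))/(-5 + C) = (S + ⅓)/(-5 + C) = (⅓ + S)/(-5 + C))
(M(2, -5) - 1*7)² = ((⅓ + 2)/(-5 - 5) - 1*7)² = ((7/3)/(-10) - 7)² = (-⅒*7/3 - 7)² = (-7/30 - 7)² = (-217/30)² = 47089/900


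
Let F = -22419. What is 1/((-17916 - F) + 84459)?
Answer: 1/88962 ≈ 1.1241e-5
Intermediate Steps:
1/((-17916 - F) + 84459) = 1/((-17916 - 1*(-22419)) + 84459) = 1/((-17916 + 22419) + 84459) = 1/(4503 + 84459) = 1/88962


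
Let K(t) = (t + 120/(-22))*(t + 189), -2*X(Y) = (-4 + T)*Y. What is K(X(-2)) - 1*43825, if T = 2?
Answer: -45219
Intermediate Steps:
X(Y) = Y (X(Y) = -(-4 + 2)*Y/2 = -(-1)*Y = Y)
K(t) = (189 + t)*(-60/11 + t) (K(t) = (t + 120*(-1/22))*(189 + t) = (t - 60/11)*(189 + t) = (-60/11 + t)*(189 + t) = (189 + t)*(-60/11 + t))
K(X(-2)) - 1*43825 = (-11340/11 + (-2)² + (2019/11)*(-2)) - 1*43825 = (-11340/11 + 4 - 4038/11) - 43825 = -1394 - 43825 = -45219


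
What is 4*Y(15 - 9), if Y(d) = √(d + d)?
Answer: 8*√3 ≈ 13.856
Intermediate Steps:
Y(d) = √2*√d (Y(d) = √(2*d) = √2*√d)
4*Y(15 - 9) = 4*(√2*√(15 - 9)) = 4*(√2*√6) = 4*(2*√3) = 8*√3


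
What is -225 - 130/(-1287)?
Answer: -22265/99 ≈ -224.90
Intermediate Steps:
-225 - 130/(-1287) = -225 - 1/1287*(-130) = -225 + 10/99 = -22265/99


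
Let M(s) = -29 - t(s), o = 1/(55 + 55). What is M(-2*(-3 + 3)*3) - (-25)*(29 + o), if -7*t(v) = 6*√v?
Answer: 0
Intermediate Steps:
o = 1/110 ≈ 0.0090909
t(v) = -6*√v/7
M(s) = -29 + 6*√s/7 (M(s) = -29 - (-6)*√s/7 = -29 + 6*√s/7)
M(-2*(-3 + 3)*3) - (-25)*(29 + o) = (-29 + 6*√(-2*(-3 + 3)*3)/7) - (-25)*(29 + 1/110) = (-29 + 6*√(-2*0*3)/7) - (-25)*3191/110 = (-29 + 6*√(0*3)/7) - 1*(-15955/22) = (-29 + 6*√0/7) + 15955/22 = (-29 + (6/7)*0) + 15955/22 = (-29 + 0) + 15955/22 = -29 + 15955/22 = 15317/22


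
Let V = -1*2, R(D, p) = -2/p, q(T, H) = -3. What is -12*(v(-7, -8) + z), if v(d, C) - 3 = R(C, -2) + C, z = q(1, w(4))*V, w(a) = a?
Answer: -24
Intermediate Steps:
V = -2
z = 6 (z = -3*(-2) = 6)
v(d, C) = 4 + C (v(d, C) = 3 + (-2/(-2) + C) = 3 + (-2*(-½) + C) = 3 + (1 + C) = 4 + C)
-12*(v(-7, -8) + z) = -12*((4 - 8) + 6) = -12*(-4 + 6) = -12*2 = -24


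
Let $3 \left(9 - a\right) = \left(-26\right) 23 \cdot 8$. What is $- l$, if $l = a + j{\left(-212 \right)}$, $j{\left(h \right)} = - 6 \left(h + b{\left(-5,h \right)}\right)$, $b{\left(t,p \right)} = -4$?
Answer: $- \frac{8699}{3} \approx -2899.7$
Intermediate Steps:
$a = \frac{4811}{3}$ ($a = 9 - \frac{\left(-26\right) 23 \cdot 8}{3} = 9 - \frac{\left(-598\right) 8}{3} = 9 - - \frac{4784}{3} = 9 + \frac{4784}{3} = \frac{4811}{3} \approx 1603.7$)
$j{\left(h \right)} = 24 - 6 h$ ($j{\left(h \right)} = - 6 \left(h - 4\right) = - 6 \left(-4 + h\right) = 24 - 6 h$)
$l = \frac{8699}{3}$ ($l = \frac{4811}{3} + \left(24 - -1272\right) = \frac{4811}{3} + \left(24 + 1272\right) = \frac{4811}{3} + 1296 = \frac{8699}{3} \approx 2899.7$)
$- l = \left(-1\right) \frac{8699}{3} = - \frac{8699}{3}$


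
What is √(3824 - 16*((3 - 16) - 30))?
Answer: 4*√282 ≈ 67.171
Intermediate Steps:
√(3824 - 16*((3 - 16) - 30)) = √(3824 - 16*(-13 - 30)) = √(3824 - 16*(-43)) = √(3824 + 688) = √4512 = 4*√282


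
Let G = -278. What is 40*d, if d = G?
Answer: -11120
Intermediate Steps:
d = -278
40*d = 40*(-278) = -11120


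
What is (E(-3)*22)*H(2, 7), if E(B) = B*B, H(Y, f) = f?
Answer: 1386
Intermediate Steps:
E(B) = B²
(E(-3)*22)*H(2, 7) = ((-3)²*22)*7 = (9*22)*7 = 198*7 = 1386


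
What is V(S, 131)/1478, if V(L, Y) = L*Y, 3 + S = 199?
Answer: 12838/739 ≈ 17.372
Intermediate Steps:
S = 196 (S = -3 + 199 = 196)
V(S, 131)/1478 = (196*131)/1478 = 25676*(1/1478) = 12838/739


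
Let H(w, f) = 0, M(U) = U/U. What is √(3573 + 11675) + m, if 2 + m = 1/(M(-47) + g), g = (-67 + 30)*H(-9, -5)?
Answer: -1 + 4*√953 ≈ 122.48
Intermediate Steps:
M(U) = 1
g = 0 (g = (-67 + 30)*0 = -37*0 = 0)
m = -1 (m = -2 + 1/(1 + 0) = -2 + 1/1 = -2 + 1 = -1)
√(3573 + 11675) + m = √(3573 + 11675) - 1 = √15248 - 1 = 4*√953 - 1 = -1 + 4*√953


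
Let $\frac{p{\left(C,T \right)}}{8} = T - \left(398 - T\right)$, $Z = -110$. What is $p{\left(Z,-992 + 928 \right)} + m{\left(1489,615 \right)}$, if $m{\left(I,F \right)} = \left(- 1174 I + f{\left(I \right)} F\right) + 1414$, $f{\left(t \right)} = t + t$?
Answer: $80590$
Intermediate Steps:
$f{\left(t \right)} = 2 t$
$m{\left(I,F \right)} = 1414 - 1174 I + 2 F I$ ($m{\left(I,F \right)} = \left(- 1174 I + 2 I F\right) + 1414 = \left(- 1174 I + 2 F I\right) + 1414 = 1414 - 1174 I + 2 F I$)
$p{\left(C,T \right)} = -3184 + 16 T$ ($p{\left(C,T \right)} = 8 \left(T - \left(398 - T\right)\right) = 8 \left(T + \left(-398 + T\right)\right) = 8 \left(-398 + 2 T\right) = -3184 + 16 T$)
$p{\left(Z,-992 + 928 \right)} + m{\left(1489,615 \right)} = \left(-3184 + 16 \left(-992 + 928\right)\right) + \left(1414 - 1748086 + 2 \cdot 615 \cdot 1489\right) = \left(-3184 + 16 \left(-64\right)\right) + \left(1414 - 1748086 + 1831470\right) = \left(-3184 - 1024\right) + 84798 = -4208 + 84798 = 80590$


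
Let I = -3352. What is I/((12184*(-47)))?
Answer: 419/71581 ≈ 0.0058535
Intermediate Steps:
I/((12184*(-47))) = -3352/(12184*(-47)) = -3352/(-572648) = -3352*(-1/572648) = 419/71581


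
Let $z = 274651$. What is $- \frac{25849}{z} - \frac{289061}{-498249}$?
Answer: $\frac{66511654310}{136844586099} \approx 0.48604$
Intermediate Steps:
$- \frac{25849}{z} - \frac{289061}{-498249} = - \frac{25849}{274651} - \frac{289061}{-498249} = \left(-25849\right) \frac{1}{274651} - - \frac{289061}{498249} = - \frac{25849}{274651} + \frac{289061}{498249} = \frac{66511654310}{136844586099}$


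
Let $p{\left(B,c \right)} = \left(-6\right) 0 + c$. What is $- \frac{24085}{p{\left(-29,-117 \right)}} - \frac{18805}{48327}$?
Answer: $\frac{387251870}{1884753} \approx 205.47$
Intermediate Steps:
$p{\left(B,c \right)} = c$ ($p{\left(B,c \right)} = 0 + c = c$)
$- \frac{24085}{p{\left(-29,-117 \right)}} - \frac{18805}{48327} = - \frac{24085}{-117} - \frac{18805}{48327} = \left(-24085\right) \left(- \frac{1}{117}\right) - \frac{18805}{48327} = \frac{24085}{117} - \frac{18805}{48327} = \frac{387251870}{1884753}$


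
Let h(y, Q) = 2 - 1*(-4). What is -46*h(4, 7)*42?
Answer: -11592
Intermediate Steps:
h(y, Q) = 6 (h(y, Q) = 2 + 4 = 6)
-46*h(4, 7)*42 = -46*6*42 = -276*42 = -11592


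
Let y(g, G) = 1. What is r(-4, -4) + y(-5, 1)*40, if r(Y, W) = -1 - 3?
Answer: 36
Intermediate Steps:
r(Y, W) = -4
r(-4, -4) + y(-5, 1)*40 = -4 + 1*40 = -4 + 40 = 36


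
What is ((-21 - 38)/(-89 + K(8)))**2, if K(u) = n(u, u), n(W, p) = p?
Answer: 3481/6561 ≈ 0.53056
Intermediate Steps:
K(u) = u
((-21 - 38)/(-89 + K(8)))**2 = ((-21 - 38)/(-89 + 8))**2 = (-59/(-81))**2 = (-59*(-1/81))**2 = (59/81)**2 = 3481/6561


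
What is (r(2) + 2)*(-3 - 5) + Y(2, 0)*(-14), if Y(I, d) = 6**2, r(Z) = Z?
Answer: -536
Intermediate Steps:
Y(I, d) = 36
(r(2) + 2)*(-3 - 5) + Y(2, 0)*(-14) = (2 + 2)*(-3 - 5) + 36*(-14) = 4*(-8) - 504 = -32 - 504 = -536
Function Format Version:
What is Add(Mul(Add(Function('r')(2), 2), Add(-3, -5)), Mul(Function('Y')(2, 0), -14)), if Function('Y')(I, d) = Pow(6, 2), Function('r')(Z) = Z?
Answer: -536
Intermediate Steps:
Function('Y')(I, d) = 36
Add(Mul(Add(Function('r')(2), 2), Add(-3, -5)), Mul(Function('Y')(2, 0), -14)) = Add(Mul(Add(2, 2), Add(-3, -5)), Mul(36, -14)) = Add(Mul(4, -8), -504) = Add(-32, -504) = -536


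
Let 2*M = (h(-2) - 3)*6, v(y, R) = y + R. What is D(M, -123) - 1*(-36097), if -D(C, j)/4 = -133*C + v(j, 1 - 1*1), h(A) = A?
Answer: 28609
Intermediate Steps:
v(y, R) = R + y
M = -15 (M = ((-2 - 3)*6)/2 = (-5*6)/2 = (½)*(-30) = -15)
D(C, j) = -4*j + 532*C (D(C, j) = -4*(-133*C + ((1 - 1*1) + j)) = -4*(-133*C + ((1 - 1) + j)) = -4*(-133*C + (0 + j)) = -4*(-133*C + j) = -4*(j - 133*C) = -4*j + 532*C)
D(M, -123) - 1*(-36097) = (-4*(-123) + 532*(-15)) - 1*(-36097) = (492 - 7980) + 36097 = -7488 + 36097 = 28609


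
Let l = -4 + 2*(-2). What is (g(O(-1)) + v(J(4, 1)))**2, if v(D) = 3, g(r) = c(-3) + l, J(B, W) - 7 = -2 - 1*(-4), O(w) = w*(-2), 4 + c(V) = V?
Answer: 144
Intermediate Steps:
c(V) = -4 + V
l = -8 (l = -4 - 4 = -8)
O(w) = -2*w
J(B, W) = 9 (J(B, W) = 7 + (-2 - 1*(-4)) = 7 + (-2 + 4) = 7 + 2 = 9)
g(r) = -15 (g(r) = (-4 - 3) - 8 = -7 - 8 = -15)
(g(O(-1)) + v(J(4, 1)))**2 = (-15 + 3)**2 = (-12)**2 = 144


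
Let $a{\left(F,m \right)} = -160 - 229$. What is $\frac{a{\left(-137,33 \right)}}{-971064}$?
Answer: $\frac{389}{971064} \approx 0.00040059$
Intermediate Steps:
$a{\left(F,m \right)} = -389$ ($a{\left(F,m \right)} = -160 - 229 = -389$)
$\frac{a{\left(-137,33 \right)}}{-971064} = - \frac{389}{-971064} = \left(-389\right) \left(- \frac{1}{971064}\right) = \frac{389}{971064}$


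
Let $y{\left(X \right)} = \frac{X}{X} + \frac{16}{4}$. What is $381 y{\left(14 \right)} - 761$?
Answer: $1144$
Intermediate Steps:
$y{\left(X \right)} = 5$ ($y{\left(X \right)} = 1 + 16 \cdot \frac{1}{4} = 1 + 4 = 5$)
$381 y{\left(14 \right)} - 761 = 381 \cdot 5 - 761 = 1905 - 761 = 1144$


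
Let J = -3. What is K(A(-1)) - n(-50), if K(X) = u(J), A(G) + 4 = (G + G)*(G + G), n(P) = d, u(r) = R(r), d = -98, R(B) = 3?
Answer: 101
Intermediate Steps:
u(r) = 3
n(P) = -98
A(G) = -4 + 4*G² (A(G) = -4 + (G + G)*(G + G) = -4 + (2*G)*(2*G) = -4 + 4*G²)
K(X) = 3
K(A(-1)) - n(-50) = 3 - 1*(-98) = 3 + 98 = 101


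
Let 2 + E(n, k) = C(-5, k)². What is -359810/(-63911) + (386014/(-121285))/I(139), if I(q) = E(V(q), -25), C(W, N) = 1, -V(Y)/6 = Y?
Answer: 68310096604/7751445635 ≈ 8.8126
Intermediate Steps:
V(Y) = -6*Y
E(n, k) = -1 (E(n, k) = -2 + 1² = -2 + 1 = -1)
I(q) = -1
-359810/(-63911) + (386014/(-121285))/I(139) = -359810/(-63911) + (386014/(-121285))/(-1) = -359810*(-1/63911) + (386014*(-1/121285))*(-1) = 359810/63911 - 386014/121285*(-1) = 359810/63911 + 386014/121285 = 68310096604/7751445635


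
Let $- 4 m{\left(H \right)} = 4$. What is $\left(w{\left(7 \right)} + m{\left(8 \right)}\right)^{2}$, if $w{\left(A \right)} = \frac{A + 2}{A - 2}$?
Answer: $\frac{16}{25} \approx 0.64$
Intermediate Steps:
$w{\left(A \right)} = \frac{2 + A}{-2 + A}$
$m{\left(H \right)} = -1$ ($m{\left(H \right)} = \left(- \frac{1}{4}\right) 4 = -1$)
$\left(w{\left(7 \right)} + m{\left(8 \right)}\right)^{2} = \left(\frac{2 + 7}{-2 + 7} - 1\right)^{2} = \left(\frac{1}{5} \cdot 9 - 1\right)^{2} = \left(\frac{9}{5} - 1\right)^{2} = \left(\frac{4}{5}\right)^{2} = \frac{16}{25}$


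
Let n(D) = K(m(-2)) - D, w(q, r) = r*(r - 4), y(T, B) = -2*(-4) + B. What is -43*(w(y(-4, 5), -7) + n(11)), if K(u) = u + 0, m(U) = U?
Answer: -2752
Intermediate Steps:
y(T, B) = 8 + B
w(q, r) = r*(-4 + r)
K(u) = u
n(D) = -2 - D
-43*(w(y(-4, 5), -7) + n(11)) = -43*(-7*(-4 - 7) + (-2 - 1*11)) = -43*(-7*(-11) + (-2 - 11)) = -43*(77 - 13) = -43*64 = -2752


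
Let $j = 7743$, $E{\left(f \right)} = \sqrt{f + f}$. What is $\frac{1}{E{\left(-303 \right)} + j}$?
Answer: $\frac{2581}{19984885} - \frac{i \sqrt{606}}{59954655} \approx 0.00012915 - 4.1059 \cdot 10^{-7} i$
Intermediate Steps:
$E{\left(f \right)} = \sqrt{2} \sqrt{f}$ ($E{\left(f \right)} = \sqrt{2 f} = \sqrt{2} \sqrt{f}$)
$\frac{1}{E{\left(-303 \right)} + j} = \frac{1}{\sqrt{2} \sqrt{-303} + 7743} = \frac{1}{\sqrt{2} i \sqrt{303} + 7743} = \frac{1}{i \sqrt{606} + 7743} = \frac{1}{7743 + i \sqrt{606}}$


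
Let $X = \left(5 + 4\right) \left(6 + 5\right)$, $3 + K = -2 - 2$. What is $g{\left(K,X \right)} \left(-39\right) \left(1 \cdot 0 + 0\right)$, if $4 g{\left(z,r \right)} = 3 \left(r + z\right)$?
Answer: $0$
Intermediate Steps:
$K = -7$ ($K = -3 - 4 = -7$)
$X = 99$ ($X = 9 \cdot 11 = 99$)
$g{\left(z,r \right)} = \frac{3 r}{4} + \frac{3 z}{4}$ ($g{\left(z,r \right)} = \frac{3 \left(r + z\right)}{4} = \frac{3 r + 3 z}{4} = \frac{3 r}{4} + \frac{3 z}{4}$)
$g{\left(K,X \right)} \left(-39\right) \left(1 \cdot 0 + 0\right) = \left(\frac{3}{4} \cdot 99 + \frac{3}{4} \left(-7\right)\right) \left(-39\right) \left(1 \cdot 0 + 0\right) = \left(\frac{297}{4} - \frac{21}{4}\right) \left(-39\right) \left(0 + 0\right) = 69 \left(-39\right) 0 = \left(-2691\right) 0 = 0$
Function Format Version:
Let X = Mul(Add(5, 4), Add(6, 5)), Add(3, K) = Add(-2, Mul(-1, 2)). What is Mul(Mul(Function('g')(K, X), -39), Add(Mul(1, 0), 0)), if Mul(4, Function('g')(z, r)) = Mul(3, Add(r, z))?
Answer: 0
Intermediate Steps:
K = -7 (K = Add(-3, Add(-2, Mul(-1, 2))) = Add(-3, Add(-2, -2)) = Add(-3, -4) = -7)
X = 99 (X = Mul(9, 11) = 99)
Function('g')(z, r) = Add(Mul(Rational(3, 4), r), Mul(Rational(3, 4), z)) (Function('g')(z, r) = Mul(Rational(1, 4), Mul(3, Add(r, z))) = Mul(Rational(1, 4), Add(Mul(3, r), Mul(3, z))) = Add(Mul(Rational(3, 4), r), Mul(Rational(3, 4), z)))
Mul(Mul(Function('g')(K, X), -39), Add(Mul(1, 0), 0)) = Mul(Mul(Add(Mul(Rational(3, 4), 99), Mul(Rational(3, 4), -7)), -39), Add(Mul(1, 0), 0)) = Mul(Mul(Add(Rational(297, 4), Rational(-21, 4)), -39), Add(0, 0)) = Mul(Mul(69, -39), 0) = Mul(-2691, 0) = 0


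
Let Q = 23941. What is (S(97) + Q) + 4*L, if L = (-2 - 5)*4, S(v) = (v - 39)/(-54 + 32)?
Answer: 262090/11 ≈ 23826.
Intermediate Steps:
S(v) = 39/22 - v/22 (S(v) = (-39 + v)/(-22) = (-39 + v)*(-1/22) = 39/22 - v/22)
L = -28 (L = -7*4 = -28)
(S(97) + Q) + 4*L = ((39/22 - 1/22*97) + 23941) + 4*(-28) = ((39/22 - 97/22) + 23941) - 112 = (-29/11 + 23941) - 112 = 263322/11 - 112 = 262090/11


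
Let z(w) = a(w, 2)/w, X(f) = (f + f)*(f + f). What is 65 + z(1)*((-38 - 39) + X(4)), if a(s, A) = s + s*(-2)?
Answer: 78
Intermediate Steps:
X(f) = 4*f**2 (X(f) = (2*f)*(2*f) = 4*f**2)
a(s, A) = -s (a(s, A) = s - 2*s = -s)
z(w) = -1 (z(w) = (-w)/w = -1)
65 + z(1)*((-38 - 39) + X(4)) = 65 - ((-38 - 39) + 4*4**2) = 65 - (-77 + 4*16) = 65 - (-77 + 64) = 65 - 1*(-13) = 65 + 13 = 78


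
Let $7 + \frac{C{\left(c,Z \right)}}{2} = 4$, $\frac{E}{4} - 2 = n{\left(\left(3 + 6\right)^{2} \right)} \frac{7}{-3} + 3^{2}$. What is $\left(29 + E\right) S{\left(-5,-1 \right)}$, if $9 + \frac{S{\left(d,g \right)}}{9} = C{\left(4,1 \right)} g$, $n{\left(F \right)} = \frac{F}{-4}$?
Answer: $-7074$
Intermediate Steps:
$n{\left(F \right)} = - \frac{F}{4}$ ($n{\left(F \right)} = F \left(- \frac{1}{4}\right) = - \frac{F}{4}$)
$E = 233$ ($E = 8 + 4 \left(- \frac{\left(3 + 6\right)^{2}}{4} \frac{7}{-3} + 3^{2}\right) = 8 + 4 \left(- \frac{9^{2}}{4} \cdot 7 \left(- \frac{1}{3}\right) + 9\right) = 8 + 4 \left(\left(- \frac{1}{4}\right) 81 \left(- \frac{7}{3}\right) + 9\right) = 8 + 4 \left(\left(- \frac{81}{4}\right) \left(- \frac{7}{3}\right) + 9\right) = 8 + 4 \left(\frac{189}{4} + 9\right) = 8 + 4 \cdot \frac{225}{4} = 8 + 225 = 233$)
$C{\left(c,Z \right)} = -6$ ($C{\left(c,Z \right)} = -14 + 2 \cdot 4 = -14 + 8 = -6$)
$S{\left(d,g \right)} = -81 - 54 g$ ($S{\left(d,g \right)} = -81 + 9 \left(- 6 g\right) = -81 - 54 g$)
$\left(29 + E\right) S{\left(-5,-1 \right)} = \left(29 + 233\right) \left(-81 - -54\right) = 262 \left(-81 + 54\right) = 262 \left(-27\right) = -7074$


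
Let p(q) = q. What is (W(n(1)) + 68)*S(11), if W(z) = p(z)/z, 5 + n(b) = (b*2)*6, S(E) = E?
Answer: 759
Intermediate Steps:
n(b) = -5 + 12*b (n(b) = -5 + (b*2)*6 = -5 + (2*b)*6 = -5 + 12*b)
W(z) = 1 (W(z) = z/z = 1)
(W(n(1)) + 68)*S(11) = (1 + 68)*11 = 69*11 = 759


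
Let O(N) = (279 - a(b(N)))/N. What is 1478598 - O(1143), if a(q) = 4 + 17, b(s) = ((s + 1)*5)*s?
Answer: 563345752/381 ≈ 1.4786e+6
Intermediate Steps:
b(s) = s*(5 + 5*s) (b(s) = ((1 + s)*5)*s = (5 + 5*s)*s = s*(5 + 5*s))
a(q) = 21
O(N) = 258/N (O(N) = (279 - 1*21)/N = (279 - 21)/N = 258/N)
1478598 - O(1143) = 1478598 - 258/1143 = 1478598 - 1*86/381 = 1478598 - 86/381 = 563345752/381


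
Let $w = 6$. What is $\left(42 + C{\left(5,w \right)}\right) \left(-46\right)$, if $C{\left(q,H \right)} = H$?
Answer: $-2208$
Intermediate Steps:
$\left(42 + C{\left(5,w \right)}\right) \left(-46\right) = \left(42 + 6\right) \left(-46\right) = 48 \left(-46\right) = -2208$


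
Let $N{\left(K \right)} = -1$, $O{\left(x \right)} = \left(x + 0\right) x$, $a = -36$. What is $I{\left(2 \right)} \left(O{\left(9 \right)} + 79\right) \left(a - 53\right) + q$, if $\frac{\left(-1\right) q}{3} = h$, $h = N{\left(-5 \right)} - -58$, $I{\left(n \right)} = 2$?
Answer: $-28651$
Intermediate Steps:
$O{\left(x \right)} = x^{2}$ ($O{\left(x \right)} = x x = x^{2}$)
$h = 57$ ($h = -1 - -58 = -1 + 58 = 57$)
$q = -171$ ($q = \left(-3\right) 57 = -171$)
$I{\left(2 \right)} \left(O{\left(9 \right)} + 79\right) \left(a - 53\right) + q = 2 \left(9^{2} + 79\right) \left(-36 - 53\right) - 171 = 2 \left(81 + 79\right) \left(-89\right) - 171 = 2 \cdot 160 \left(-89\right) - 171 = 2 \left(-14240\right) - 171 = -28480 - 171 = -28651$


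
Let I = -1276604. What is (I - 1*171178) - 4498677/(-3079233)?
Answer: -495339290281/342137 ≈ -1.4478e+6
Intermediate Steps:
(I - 1*171178) - 4498677/(-3079233) = (-1276604 - 1*171178) - 4498677/(-3079233) = (-1276604 - 171178) - 4498677*(-1/3079233) = -1447782 + 499853/342137 = -495339290281/342137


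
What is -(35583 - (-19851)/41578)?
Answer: -1479489825/41578 ≈ -35584.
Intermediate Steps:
-(35583 - (-19851)/41578) = -(35583 - 1*(-19851/41578)) = -(35583 + 19851/41578) = -1*1479489825/41578 = -1479489825/41578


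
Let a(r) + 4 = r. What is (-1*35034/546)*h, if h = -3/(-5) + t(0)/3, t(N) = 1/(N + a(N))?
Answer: -181009/5460 ≈ -33.152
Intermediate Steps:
a(r) = -4 + r
t(N) = 1/(-4 + 2*N) (t(N) = 1/(N + (-4 + N)) = 1/(-4 + 2*N))
h = 31/60 (h = -3/(-5) + (1/(2*(-2 + 0)))/3 = -3*(-1/5) + ((1/2)/(-2))*(1/3) = 3/5 + ((1/2)*(-1/2))*(1/3) = 3/5 - 1/4*1/3 = 3/5 - 1/12 = 31/60 ≈ 0.51667)
(-1*35034/546)*h = (-1*35034/546)*(31/60) = -35034*1/546*(31/60) = -5839/91*31/60 = -181009/5460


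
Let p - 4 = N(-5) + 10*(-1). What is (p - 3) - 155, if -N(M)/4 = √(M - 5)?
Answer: -164 - 4*I*√10 ≈ -164.0 - 12.649*I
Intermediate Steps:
N(M) = -4*√(-5 + M) (N(M) = -4*√(M - 5) = -4*√(-5 + M))
p = -6 - 4*I*√10 (p = 4 + (-4*√(-5 - 5) + 10*(-1)) = 4 + (-4*I*√10 - 10) = 4 + (-10 - 4*I*√10) = -6 - 4*I*√10 ≈ -6.0 - 12.649*I)
(p - 3) - 155 = ((-6 - 4*I*√10) - 3) - 155 = (-9 - 4*I*√10) - 155 = -164 - 4*I*√10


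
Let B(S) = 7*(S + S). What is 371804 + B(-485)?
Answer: 365014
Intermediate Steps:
B(S) = 14*S (B(S) = 7*(2*S) = 14*S)
371804 + B(-485) = 371804 + 14*(-485) = 371804 - 6790 = 365014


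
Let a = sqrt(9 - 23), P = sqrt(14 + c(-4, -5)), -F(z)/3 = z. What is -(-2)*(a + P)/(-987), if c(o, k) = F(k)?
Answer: -2*sqrt(29)/987 - 2*I*sqrt(14)/987 ≈ -0.010912 - 0.0075819*I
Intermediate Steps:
F(z) = -3*z
c(o, k) = -3*k
P = sqrt(29) (P = sqrt(14 - 3*(-5)) = sqrt(14 + 15) = sqrt(29) ≈ 5.3852)
a = I*sqrt(14) (a = sqrt(-14) = I*sqrt(14) ≈ 3.7417*I)
-(-2)*(a + P)/(-987) = -(-2)*(I*sqrt(14) + sqrt(29))/(-987) = -(-2)*(sqrt(29) + I*sqrt(14))*(-1/987) = -(-2*sqrt(29) - 2*I*sqrt(14))*(-1/987) = (2*sqrt(29) + 2*I*sqrt(14))*(-1/987) = -2*sqrt(29)/987 - 2*I*sqrt(14)/987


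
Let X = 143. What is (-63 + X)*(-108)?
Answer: -8640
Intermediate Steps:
(-63 + X)*(-108) = (-63 + 143)*(-108) = 80*(-108) = -8640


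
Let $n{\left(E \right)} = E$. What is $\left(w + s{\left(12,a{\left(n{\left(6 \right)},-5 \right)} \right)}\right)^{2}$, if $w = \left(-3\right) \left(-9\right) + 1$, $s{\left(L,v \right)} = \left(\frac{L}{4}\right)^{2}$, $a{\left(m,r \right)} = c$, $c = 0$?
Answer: $1369$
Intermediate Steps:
$a{\left(m,r \right)} = 0$
$s{\left(L,v \right)} = \frac{L^{2}}{16}$ ($s{\left(L,v \right)} = \left(L \frac{1}{4}\right)^{2} = \left(\frac{L}{4}\right)^{2} = \frac{L^{2}}{16}$)
$w = 28$ ($w = 27 + 1 = 28$)
$\left(w + s{\left(12,a{\left(n{\left(6 \right)},-5 \right)} \right)}\right)^{2} = \left(28 + \frac{12^{2}}{16}\right)^{2} = \left(28 + \frac{1}{16} \cdot 144\right)^{2} = \left(28 + 9\right)^{2} = 37^{2} = 1369$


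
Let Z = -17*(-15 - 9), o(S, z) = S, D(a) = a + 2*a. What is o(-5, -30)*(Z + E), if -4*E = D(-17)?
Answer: -8415/4 ≈ -2103.8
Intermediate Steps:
D(a) = 3*a
E = 51/4 (E = -3*(-17)/4 = -¼*(-51) = 51/4 ≈ 12.750)
Z = 408 (Z = -17*(-24) = 408)
o(-5, -30)*(Z + E) = -5*(408 + 51/4) = -5*1683/4 = -8415/4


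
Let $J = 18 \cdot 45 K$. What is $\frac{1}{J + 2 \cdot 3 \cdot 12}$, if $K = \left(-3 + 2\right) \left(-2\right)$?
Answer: $\frac{1}{1692} \approx 0.00059102$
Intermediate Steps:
$K = 2$ ($K = \left(-1\right) \left(-2\right) = 2$)
$J = 1620$ ($J = 18 \cdot 45 \cdot 2 = 810 \cdot 2 = 1620$)
$\frac{1}{J + 2 \cdot 3 \cdot 12} = \frac{1}{1620 + 2 \cdot 3 \cdot 12} = \frac{1}{1620 + 6 \cdot 12} = \frac{1}{1620 + 72} = \frac{1}{1692}$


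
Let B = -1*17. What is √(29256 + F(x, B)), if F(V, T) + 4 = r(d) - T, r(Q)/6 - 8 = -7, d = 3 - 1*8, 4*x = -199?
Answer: 5*√1171 ≈ 171.10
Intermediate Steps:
x = -199/4 (x = (¼)*(-199) = -199/4 ≈ -49.750)
d = -5 (d = 3 - 8 = -5)
B = -17
r(Q) = 6 (r(Q) = 48 + 6*(-7) = 48 - 42 = 6)
F(V, T) = 2 - T (F(V, T) = -4 + (6 - T) = 2 - T)
√(29256 + F(x, B)) = √(29256 + (2 - 1*(-17))) = √(29256 + (2 + 17)) = √(29256 + 19) = √29275 = 5*√1171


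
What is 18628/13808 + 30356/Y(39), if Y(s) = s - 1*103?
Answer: -6530679/13808 ≈ -472.96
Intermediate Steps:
Y(s) = -103 + s (Y(s) = s - 103 = -103 + s)
18628/13808 + 30356/Y(39) = 18628/13808 + 30356/(-103 + 39) = 18628*(1/13808) + 30356/(-64) = 4657/3452 + 30356*(-1/64) = 4657/3452 - 7589/16 = -6530679/13808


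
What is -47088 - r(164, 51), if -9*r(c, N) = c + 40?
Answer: -141196/3 ≈ -47065.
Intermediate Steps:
r(c, N) = -40/9 - c/9 (r(c, N) = -(c + 40)/9 = -(40 + c)/9 = -40/9 - c/9)
-47088 - r(164, 51) = -47088 - (-40/9 - ⅑*164) = -47088 - (-40/9 - 164/9) = -47088 - 1*(-68/3) = -47088 + 68/3 = -141196/3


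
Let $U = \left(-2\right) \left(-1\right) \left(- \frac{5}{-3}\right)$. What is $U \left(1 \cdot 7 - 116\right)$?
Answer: $- \frac{1090}{3} \approx -363.33$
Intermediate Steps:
$U = \frac{10}{3}$ ($U = 2 \left(\left(-5\right) \left(- \frac{1}{3}\right)\right) = 2 \cdot \frac{5}{3} = \frac{10}{3} \approx 3.3333$)
$U \left(1 \cdot 7 - 116\right) = \frac{10 \left(1 \cdot 7 - 116\right)}{3} = \frac{10 \left(7 - 116\right)}{3} = \frac{10}{3} \left(-109\right) = - \frac{1090}{3}$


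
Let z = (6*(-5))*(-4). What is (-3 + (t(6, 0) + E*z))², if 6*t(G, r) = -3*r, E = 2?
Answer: 56169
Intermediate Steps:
t(G, r) = -r/2 (t(G, r) = (-3*r)/6 = -r/2)
z = 120 (z = -30*(-4) = 120)
(-3 + (t(6, 0) + E*z))² = (-3 + (-½*0 + 2*120))² = (-3 + (0 + 240))² = (-3 + 240)² = 237² = 56169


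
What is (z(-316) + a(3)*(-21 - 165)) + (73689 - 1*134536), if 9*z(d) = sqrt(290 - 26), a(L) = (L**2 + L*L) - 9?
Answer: -62521 + 2*sqrt(66)/9 ≈ -62519.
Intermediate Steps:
a(L) = -9 + 2*L**2 (a(L) = (L**2 + L**2) - 9 = 2*L**2 - 9 = -9 + 2*L**2)
z(d) = 2*sqrt(66)/9 (z(d) = sqrt(290 - 26)/9 = sqrt(264)/9 = (2*sqrt(66))/9 = 2*sqrt(66)/9)
(z(-316) + a(3)*(-21 - 165)) + (73689 - 1*134536) = (2*sqrt(66)/9 + (-9 + 2*3**2)*(-21 - 165)) + (73689 - 1*134536) = (2*sqrt(66)/9 + (-9 + 2*9)*(-186)) + (73689 - 134536) = (2*sqrt(66)/9 + (-9 + 18)*(-186)) - 60847 = (2*sqrt(66)/9 + 9*(-186)) - 60847 = (2*sqrt(66)/9 - 1674) - 60847 = (-1674 + 2*sqrt(66)/9) - 60847 = -62521 + 2*sqrt(66)/9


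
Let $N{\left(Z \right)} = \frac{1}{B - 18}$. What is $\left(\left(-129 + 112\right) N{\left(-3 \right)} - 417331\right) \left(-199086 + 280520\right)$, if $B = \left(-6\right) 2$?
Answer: $- \frac{509773297621}{15} \approx -3.3985 \cdot 10^{10}$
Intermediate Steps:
$B = -12$
$N{\left(Z \right)} = - \frac{1}{30}$ ($N{\left(Z \right)} = \frac{1}{-12 - 18} = \frac{1}{-30} = - \frac{1}{30}$)
$\left(\left(-129 + 112\right) N{\left(-3 \right)} - 417331\right) \left(-199086 + 280520\right) = \left(\left(-129 + 112\right) \left(- \frac{1}{30}\right) - 417331\right) \left(-199086 + 280520\right) = \left(\left(-17\right) \left(- \frac{1}{30}\right) - 417331\right) 81434 = \left(\frac{17}{30} - 417331\right) 81434 = \left(- \frac{12519913}{30}\right) 81434 = - \frac{509773297621}{15}$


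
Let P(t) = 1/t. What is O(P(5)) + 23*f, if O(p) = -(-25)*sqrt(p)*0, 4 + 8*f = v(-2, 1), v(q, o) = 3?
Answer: -23/8 ≈ -2.8750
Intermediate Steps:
f = -1/8 (f = -1/2 + (1/8)*3 = -1/2 + 3/8 = -1/8 ≈ -0.12500)
O(p) = 0 (O(p) = (25*sqrt(p))*0 = 0)
O(P(5)) + 23*f = 0 + 23*(-1/8) = 0 - 23/8 = -23/8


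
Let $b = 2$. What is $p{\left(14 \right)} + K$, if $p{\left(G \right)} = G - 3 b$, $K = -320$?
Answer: $-312$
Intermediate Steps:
$p{\left(G \right)} = -6 + G$ ($p{\left(G \right)} = G - 6 = -6 + G$)
$p{\left(14 \right)} + K = \left(-6 + 14\right) - 320 = 8 - 320 = -312$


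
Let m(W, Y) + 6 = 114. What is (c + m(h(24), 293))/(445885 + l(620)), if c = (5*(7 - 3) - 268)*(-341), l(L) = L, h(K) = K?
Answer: 84676/446505 ≈ 0.18964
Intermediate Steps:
m(W, Y) = 108 (m(W, Y) = -6 + 114 = 108)
c = 84568 (c = (5*4 - 268)*(-341) = (20 - 268)*(-341) = -248*(-341) = 84568)
(c + m(h(24), 293))/(445885 + l(620)) = (84568 + 108)/(445885 + 620) = 84676/446505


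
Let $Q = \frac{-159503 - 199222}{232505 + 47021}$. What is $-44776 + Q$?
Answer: $- \frac{12516414901}{279526} \approx -44777.0$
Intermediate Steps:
$Q = - \frac{358725}{279526} \approx -1.2833$
$-44776 + Q = -44776 - \frac{358725}{279526} = - \frac{12516414901}{279526}$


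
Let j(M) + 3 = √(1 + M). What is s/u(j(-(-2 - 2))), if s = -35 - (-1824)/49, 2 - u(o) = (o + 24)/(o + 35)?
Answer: 149439/90356 + 1199*√5/90356 ≈ 1.6836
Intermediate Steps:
j(M) = -3 + √(1 + M)
u(o) = 2 - (24 + o)/(35 + o) (u(o) = 2 - (o + 24)/(o + 35) = 2 - (24 + o)/(35 + o))
s = 109/49 (s = -35 - (-1824)/49 = -35 - 48*(-38/49) = -35 + 1824/49 = 109/49 ≈ 2.2245)
s/u(j(-(-2 - 2))) = 109/(49*(((46 + (-3 + √(1 - (-2 - 2))))/(35 + (-3 + √(1 - (-2 - 2))))))) = 109/(49*(((46 + (-3 + √(1 - 1*(-4))))/(35 + (-3 + √(1 - 1*(-4))))))) = 109/(49*(((46 + (-3 + √(1 + 4)))/(35 + (-3 + √(1 + 4)))))) = 109/(49*(((46 + (-3 + √5))/(35 + (-3 + √5))))) = 109/(49*(((43 + √5)/(32 + √5)))) = 109*((32 + √5)/(43 + √5))/49 = 109*(32 + √5)/(49*(43 + √5))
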